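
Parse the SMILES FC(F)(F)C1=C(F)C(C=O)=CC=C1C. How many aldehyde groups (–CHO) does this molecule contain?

The aldehyde motif appears at heavy-atom position 9 in the SMILES.
Aldehyde count: 1.

1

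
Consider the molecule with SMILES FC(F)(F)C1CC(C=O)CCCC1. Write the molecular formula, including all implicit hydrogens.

C9H13F3O

Walk through each heavy atom and fill implicit hydrogens from standard valence (C 4, N 3, O 2, S 2, halogen 1):
  atom 1: F (halogen, monovalent) → 0 H
  atom 2: C, bond orders sum to 4 (valence 4) → 0 H
  atom 3: F (halogen, monovalent) → 0 H
  atom 4: F (halogen, monovalent) → 0 H
  atom 5: C, bond orders sum to 3 (valence 4) → 1 H
  atom 6: C, bond orders sum to 2 (valence 4) → 2 H
  atom 7: C, bond orders sum to 3 (valence 4) → 1 H
  atom 8: C, bond orders sum to 3 (valence 4) → 1 H
  atom 9: O, bond orders sum to 2 (valence 2) → 0 H
  atom 10: C, bond orders sum to 2 (valence 4) → 2 H
  atom 11: C, bond orders sum to 2 (valence 4) → 2 H
  atom 12: C, bond orders sum to 2 (valence 4) → 2 H
  atom 13: C, bond orders sum to 2 (valence 4) → 2 H
Totals → C:9, H:13, F:3, O:1.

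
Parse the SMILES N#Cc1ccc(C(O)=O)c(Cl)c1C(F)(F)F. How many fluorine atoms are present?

3

Scan the SMILES for F atoms (remember two-letter symbols like Cl and Br are single atoms).
Fluorine count: 3.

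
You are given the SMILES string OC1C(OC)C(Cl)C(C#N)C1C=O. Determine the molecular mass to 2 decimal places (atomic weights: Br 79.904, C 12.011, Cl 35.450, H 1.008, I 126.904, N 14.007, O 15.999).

203.62 g/mol

First, the molecular formula is C8H10ClNO3 (counting implicit H from valence).
  C: 8 × 12.011 = 96.088
  Cl: 1 × 35.450 = 35.450
  H: 10 × 1.008 = 10.080
  N: 1 × 14.007 = 14.007
  O: 3 × 15.999 = 47.997
Sum: 8×12.011 + 1×35.450 + 10×1.008 + 1×14.007 + 3×15.999 = 203.622 → 203.62 g/mol.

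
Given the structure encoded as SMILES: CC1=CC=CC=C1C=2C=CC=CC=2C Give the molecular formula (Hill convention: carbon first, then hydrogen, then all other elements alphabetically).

Walk through each heavy atom and fill implicit hydrogens from standard valence (C 4, N 3, O 2, S 2, halogen 1):
  atom 1: C, bond orders sum to 1 (valence 4) → 3 H
  atom 2: C, bond orders sum to 4 (valence 4) → 0 H
  atom 3: C, bond orders sum to 3 (valence 4) → 1 H
  atom 4: C, bond orders sum to 3 (valence 4) → 1 H
  atom 5: C, bond orders sum to 3 (valence 4) → 1 H
  atom 6: C, bond orders sum to 3 (valence 4) → 1 H
  atom 7: C, bond orders sum to 4 (valence 4) → 0 H
  atom 8: C, bond orders sum to 4 (valence 4) → 0 H
  atom 9: C, bond orders sum to 3 (valence 4) → 1 H
  atom 10: C, bond orders sum to 3 (valence 4) → 1 H
  atom 11: C, bond orders sum to 3 (valence 4) → 1 H
  atom 12: C, bond orders sum to 3 (valence 4) → 1 H
  atom 13: C, bond orders sum to 4 (valence 4) → 0 H
  atom 14: C, bond orders sum to 1 (valence 4) → 3 H
Totals → C:14, H:14.

C14H14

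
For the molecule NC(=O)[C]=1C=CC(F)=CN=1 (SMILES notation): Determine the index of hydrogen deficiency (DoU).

Degree of unsaturation = (number of rings) + (number of π bonds).
Ring closures in the SMILES: 1.
π bonds: 4 double bonds (each 1 DoU) → 4 DoU from unsaturation.
Total DoU = 1 + 4 = 5.

5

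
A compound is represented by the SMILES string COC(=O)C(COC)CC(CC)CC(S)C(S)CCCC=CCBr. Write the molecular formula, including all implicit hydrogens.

Walk through each heavy atom and fill implicit hydrogens from standard valence (C 4, N 3, O 2, S 2, halogen 1):
  atom 1: C, bond orders sum to 1 (valence 4) → 3 H
  atom 2: O, bond orders sum to 2 (valence 2) → 0 H
  atom 3: C, bond orders sum to 4 (valence 4) → 0 H
  atom 4: O, bond orders sum to 2 (valence 2) → 0 H
  atom 5: C, bond orders sum to 3 (valence 4) → 1 H
  atom 6: C, bond orders sum to 2 (valence 4) → 2 H
  atom 7: O, bond orders sum to 2 (valence 2) → 0 H
  atom 8: C, bond orders sum to 1 (valence 4) → 3 H
  atom 9: C, bond orders sum to 2 (valence 4) → 2 H
  atom 10: C, bond orders sum to 3 (valence 4) → 1 H
  atom 11: C, bond orders sum to 2 (valence 4) → 2 H
  atom 12: C, bond orders sum to 1 (valence 4) → 3 H
  atom 13: C, bond orders sum to 2 (valence 4) → 2 H
  atom 14: C, bond orders sum to 3 (valence 4) → 1 H
  atom 15: S, bond orders sum to 1 (valence 2) → 1 H
  atom 16: C, bond orders sum to 3 (valence 4) → 1 H
  atom 17: S, bond orders sum to 1 (valence 2) → 1 H
  atom 18: C, bond orders sum to 2 (valence 4) → 2 H
  atom 19: C, bond orders sum to 2 (valence 4) → 2 H
  atom 20: C, bond orders sum to 2 (valence 4) → 2 H
  atom 21: C, bond orders sum to 3 (valence 4) → 1 H
  atom 22: C, bond orders sum to 3 (valence 4) → 1 H
  atom 23: C, bond orders sum to 2 (valence 4) → 2 H
  atom 24: Br (halogen, monovalent) → 0 H
Totals → C:18, H:33, Br:1, O:3, S:2.
In Hill order: C18H33BrO3S2.

C18H33BrO3S2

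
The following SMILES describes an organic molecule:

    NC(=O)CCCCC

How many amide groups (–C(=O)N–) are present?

The amide motif appears at heavy-atom position 2 in the SMILES.
Amide count: 1.

1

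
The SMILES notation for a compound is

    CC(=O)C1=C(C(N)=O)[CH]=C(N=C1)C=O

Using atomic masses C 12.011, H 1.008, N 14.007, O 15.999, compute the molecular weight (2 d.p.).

First, the molecular formula is C9H8N2O3 (counting implicit H from valence).
  C: 9 × 12.011 = 108.099
  H: 8 × 1.008 = 8.064
  N: 2 × 14.007 = 28.014
  O: 3 × 15.999 = 47.997
Sum: 9×12.011 + 8×1.008 + 2×14.007 + 3×15.999 = 192.174 → 192.17 g/mol.

192.17 g/mol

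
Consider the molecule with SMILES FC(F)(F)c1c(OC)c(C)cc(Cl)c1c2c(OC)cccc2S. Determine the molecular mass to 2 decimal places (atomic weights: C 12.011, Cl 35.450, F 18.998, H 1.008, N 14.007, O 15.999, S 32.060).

First, the molecular formula is C16H14ClF3O2S (counting implicit H from valence).
  C: 16 × 12.011 = 192.176
  Cl: 1 × 35.450 = 35.450
  F: 3 × 18.998 = 56.994
  H: 14 × 1.008 = 14.112
  O: 2 × 15.999 = 31.998
  S: 1 × 32.060 = 32.060
Sum: 16×12.011 + 1×35.450 + 3×18.998 + 14×1.008 + 2×15.999 + 1×32.060 = 362.790 → 362.79 g/mol.

362.79 g/mol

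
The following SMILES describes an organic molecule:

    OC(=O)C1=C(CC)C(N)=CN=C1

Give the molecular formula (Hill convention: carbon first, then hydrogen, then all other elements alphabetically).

Walk through each heavy atom and fill implicit hydrogens from standard valence (C 4, N 3, O 2, S 2, halogen 1):
  atom 1: O, bond orders sum to 1 (valence 2) → 1 H
  atom 2: C, bond orders sum to 4 (valence 4) → 0 H
  atom 3: O, bond orders sum to 2 (valence 2) → 0 H
  atom 4: C, bond orders sum to 4 (valence 4) → 0 H
  atom 5: C, bond orders sum to 4 (valence 4) → 0 H
  atom 6: C, bond orders sum to 2 (valence 4) → 2 H
  atom 7: C, bond orders sum to 1 (valence 4) → 3 H
  atom 8: C, bond orders sum to 4 (valence 4) → 0 H
  atom 9: N, bond orders sum to 1 (valence 3) → 2 H
  atom 10: C, bond orders sum to 3 (valence 4) → 1 H
  atom 11: N, bond orders sum to 3 (valence 3) → 0 H
  atom 12: C, bond orders sum to 3 (valence 4) → 1 H
Totals → C:8, H:10, N:2, O:2.
In Hill order: C8H10N2O2.

C8H10N2O2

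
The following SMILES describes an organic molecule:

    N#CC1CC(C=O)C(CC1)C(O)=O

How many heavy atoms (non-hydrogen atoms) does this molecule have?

Every atom symbol written in the SMILES (organic subset) is one heavy atom; implicit H are not written.
Heavy atoms by element → C:9, N:1, O:3.
Total: 13.

13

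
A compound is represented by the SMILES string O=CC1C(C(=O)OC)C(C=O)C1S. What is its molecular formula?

Walk through each heavy atom and fill implicit hydrogens from standard valence (C 4, N 3, O 2, S 2, halogen 1):
  atom 1: O, bond orders sum to 2 (valence 2) → 0 H
  atom 2: C, bond orders sum to 3 (valence 4) → 1 H
  atom 3: C, bond orders sum to 3 (valence 4) → 1 H
  atom 4: C, bond orders sum to 3 (valence 4) → 1 H
  atom 5: C, bond orders sum to 4 (valence 4) → 0 H
  atom 6: O, bond orders sum to 2 (valence 2) → 0 H
  atom 7: O, bond orders sum to 2 (valence 2) → 0 H
  atom 8: C, bond orders sum to 1 (valence 4) → 3 H
  atom 9: C, bond orders sum to 3 (valence 4) → 1 H
  atom 10: C, bond orders sum to 3 (valence 4) → 1 H
  atom 11: O, bond orders sum to 2 (valence 2) → 0 H
  atom 12: C, bond orders sum to 3 (valence 4) → 1 H
  atom 13: S, bond orders sum to 1 (valence 2) → 1 H
Totals → C:8, H:10, O:4, S:1.
In Hill order: C8H10O4S.

C8H10O4S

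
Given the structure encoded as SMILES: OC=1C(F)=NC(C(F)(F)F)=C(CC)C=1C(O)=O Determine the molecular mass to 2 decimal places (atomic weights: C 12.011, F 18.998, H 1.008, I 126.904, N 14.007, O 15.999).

First, the molecular formula is C9H7F4NO3 (counting implicit H from valence).
  C: 9 × 12.011 = 108.099
  F: 4 × 18.998 = 75.992
  H: 7 × 1.008 = 7.056
  N: 1 × 14.007 = 14.007
  O: 3 × 15.999 = 47.997
Sum: 9×12.011 + 4×18.998 + 7×1.008 + 1×14.007 + 3×15.999 = 253.151 → 253.15 g/mol.

253.15 g/mol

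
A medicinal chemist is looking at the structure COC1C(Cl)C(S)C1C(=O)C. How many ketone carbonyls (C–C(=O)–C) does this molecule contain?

The ketone motif appears at heavy-atom position 9 in the SMILES.
Other groups present: 1 ether, 1 thiol.
Ketone count: 1.

1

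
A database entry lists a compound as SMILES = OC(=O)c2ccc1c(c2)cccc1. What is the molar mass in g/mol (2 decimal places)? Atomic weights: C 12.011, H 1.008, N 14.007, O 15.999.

172.18 g/mol

First, the molecular formula is C11H8O2 (counting implicit H from valence).
  C: 11 × 12.011 = 132.121
  H: 8 × 1.008 = 8.064
  O: 2 × 15.999 = 31.998
Sum: 11×12.011 + 8×1.008 + 2×15.999 = 172.183 → 172.18 g/mol.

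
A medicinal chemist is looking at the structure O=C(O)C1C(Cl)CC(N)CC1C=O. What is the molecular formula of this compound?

Walk through each heavy atom and fill implicit hydrogens from standard valence (C 4, N 3, O 2, S 2, halogen 1):
  atom 1: O, bond orders sum to 2 (valence 2) → 0 H
  atom 2: C, bond orders sum to 4 (valence 4) → 0 H
  atom 3: O, bond orders sum to 1 (valence 2) → 1 H
  atom 4: C, bond orders sum to 3 (valence 4) → 1 H
  atom 5: C, bond orders sum to 3 (valence 4) → 1 H
  atom 6: Cl (halogen, monovalent) → 0 H
  atom 7: C, bond orders sum to 2 (valence 4) → 2 H
  atom 8: C, bond orders sum to 3 (valence 4) → 1 H
  atom 9: N, bond orders sum to 1 (valence 3) → 2 H
  atom 10: C, bond orders sum to 2 (valence 4) → 2 H
  atom 11: C, bond orders sum to 3 (valence 4) → 1 H
  atom 12: C, bond orders sum to 3 (valence 4) → 1 H
  atom 13: O, bond orders sum to 2 (valence 2) → 0 H
Totals → C:8, H:12, Cl:1, N:1, O:3.

C8H12ClNO3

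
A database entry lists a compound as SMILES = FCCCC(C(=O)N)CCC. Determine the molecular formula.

Walk through each heavy atom and fill implicit hydrogens from standard valence (C 4, N 3, O 2, S 2, halogen 1):
  atom 1: F (halogen, monovalent) → 0 H
  atom 2: C, bond orders sum to 2 (valence 4) → 2 H
  atom 3: C, bond orders sum to 2 (valence 4) → 2 H
  atom 4: C, bond orders sum to 2 (valence 4) → 2 H
  atom 5: C, bond orders sum to 3 (valence 4) → 1 H
  atom 6: C, bond orders sum to 4 (valence 4) → 0 H
  atom 7: O, bond orders sum to 2 (valence 2) → 0 H
  atom 8: N, bond orders sum to 1 (valence 3) → 2 H
  atom 9: C, bond orders sum to 2 (valence 4) → 2 H
  atom 10: C, bond orders sum to 2 (valence 4) → 2 H
  atom 11: C, bond orders sum to 1 (valence 4) → 3 H
Totals → C:8, H:16, F:1, N:1, O:1.

C8H16FNO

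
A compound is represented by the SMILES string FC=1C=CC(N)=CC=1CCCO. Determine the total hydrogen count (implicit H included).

Walk through each heavy atom and fill implicit hydrogens from standard valence (C 4, N 3, O 2, S 2, halogen 1):
  atom 1: F (halogen, monovalent) → 0 H
  atom 2: C, bond orders sum to 4 (valence 4) → 0 H
  atom 3: C, bond orders sum to 3 (valence 4) → 1 H
  atom 4: C, bond orders sum to 3 (valence 4) → 1 H
  atom 5: C, bond orders sum to 4 (valence 4) → 0 H
  atom 6: N, bond orders sum to 1 (valence 3) → 2 H
  atom 7: C, bond orders sum to 3 (valence 4) → 1 H
  atom 8: C, bond orders sum to 4 (valence 4) → 0 H
  atom 9: C, bond orders sum to 2 (valence 4) → 2 H
  atom 10: C, bond orders sum to 2 (valence 4) → 2 H
  atom 11: C, bond orders sum to 2 (valence 4) → 2 H
  atom 12: O, bond orders sum to 1 (valence 2) → 1 H
Total hydrogens: 12.

12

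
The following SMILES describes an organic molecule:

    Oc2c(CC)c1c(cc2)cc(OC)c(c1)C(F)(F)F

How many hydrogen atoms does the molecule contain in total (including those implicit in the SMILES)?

13

Walk through each heavy atom and fill implicit hydrogens from standard valence (C 4, N 3, O 2, S 2, halogen 1); for lowercase aromatic atoms, an aromatic c carries 1 H when it has two neighbours and 0 H with three, and aromatic n carries 0 H:
  atom 1: O, bond orders sum to 1 (valence 2) → 1 H
  atom 2: aromatic c, 3 neighbours → 0 H
  atom 3: aromatic c, 3 neighbours → 0 H
  atom 4: C, bond orders sum to 2 (valence 4) → 2 H
  atom 5: C, bond orders sum to 1 (valence 4) → 3 H
  atom 6: aromatic c, 3 neighbours → 0 H
  atom 7: aromatic c, 3 neighbours → 0 H
  atom 8: aromatic c, 2 neighbours → 1 H
  atom 9: aromatic c, 2 neighbours → 1 H
  atom 10: aromatic c, 2 neighbours → 1 H
  atom 11: aromatic c, 3 neighbours → 0 H
  atom 12: O, bond orders sum to 2 (valence 2) → 0 H
  atom 13: C, bond orders sum to 1 (valence 4) → 3 H
  atom 14: aromatic c, 3 neighbours → 0 H
  atom 15: aromatic c, 2 neighbours → 1 H
  atom 16: C, bond orders sum to 4 (valence 4) → 0 H
  atom 17: F (halogen, monovalent) → 0 H
  atom 18: F (halogen, monovalent) → 0 H
  atom 19: F (halogen, monovalent) → 0 H
Total hydrogens: 13.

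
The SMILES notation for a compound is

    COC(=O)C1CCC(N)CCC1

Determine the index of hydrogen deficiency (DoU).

Molecular formula: C9H17NO2.
DoU = (2C + 2 + N − H − X) / 2, where X is the halogen count and O/S are ignored.
    = (2·9 + 2 + 1 − 17 − 0) / 2 = 4 / 2 = 2.

2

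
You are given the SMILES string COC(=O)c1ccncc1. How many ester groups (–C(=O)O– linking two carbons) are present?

The ester motif appears at heavy-atom position 3 in the SMILES.
Ester count: 1.

1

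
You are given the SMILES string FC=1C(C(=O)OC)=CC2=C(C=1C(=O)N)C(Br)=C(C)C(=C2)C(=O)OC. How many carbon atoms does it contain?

16

Count every carbon token in the SMILES (each C, including those in ring-closure positions and inside branches).
Carbon count: 16.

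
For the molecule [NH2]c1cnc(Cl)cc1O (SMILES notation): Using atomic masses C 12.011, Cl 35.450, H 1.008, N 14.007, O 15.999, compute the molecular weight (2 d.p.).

First, the molecular formula is C5H5ClN2O (counting implicit H from valence).
  C: 5 × 12.011 = 60.055
  Cl: 1 × 35.450 = 35.450
  H: 5 × 1.008 = 5.040
  N: 2 × 14.007 = 28.014
  O: 1 × 15.999 = 15.999
Sum: 5×12.011 + 1×35.450 + 5×1.008 + 2×14.007 + 1×15.999 = 144.558 → 144.56 g/mol.

144.56 g/mol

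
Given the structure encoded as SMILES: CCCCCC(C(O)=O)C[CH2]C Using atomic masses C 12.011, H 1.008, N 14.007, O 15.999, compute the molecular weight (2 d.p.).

172.27 g/mol

First, the molecular formula is C10H20O2 (counting implicit H from valence).
  C: 10 × 12.011 = 120.110
  H: 20 × 1.008 = 20.160
  O: 2 × 15.999 = 31.998
Sum: 10×12.011 + 20×1.008 + 2×15.999 = 172.268 → 172.27 g/mol.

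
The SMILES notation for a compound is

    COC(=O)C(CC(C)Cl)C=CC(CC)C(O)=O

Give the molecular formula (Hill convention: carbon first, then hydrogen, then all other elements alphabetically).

Walk through each heavy atom and fill implicit hydrogens from standard valence (C 4, N 3, O 2, S 2, halogen 1):
  atom 1: C, bond orders sum to 1 (valence 4) → 3 H
  atom 2: O, bond orders sum to 2 (valence 2) → 0 H
  atom 3: C, bond orders sum to 4 (valence 4) → 0 H
  atom 4: O, bond orders sum to 2 (valence 2) → 0 H
  atom 5: C, bond orders sum to 3 (valence 4) → 1 H
  atom 6: C, bond orders sum to 2 (valence 4) → 2 H
  atom 7: C, bond orders sum to 3 (valence 4) → 1 H
  atom 8: C, bond orders sum to 1 (valence 4) → 3 H
  atom 9: Cl (halogen, monovalent) → 0 H
  atom 10: C, bond orders sum to 3 (valence 4) → 1 H
  atom 11: C, bond orders sum to 3 (valence 4) → 1 H
  atom 12: C, bond orders sum to 3 (valence 4) → 1 H
  atom 13: C, bond orders sum to 2 (valence 4) → 2 H
  atom 14: C, bond orders sum to 1 (valence 4) → 3 H
  atom 15: C, bond orders sum to 4 (valence 4) → 0 H
  atom 16: O, bond orders sum to 1 (valence 2) → 1 H
  atom 17: O, bond orders sum to 2 (valence 2) → 0 H
Totals → C:12, H:19, Cl:1, O:4.

C12H19ClO4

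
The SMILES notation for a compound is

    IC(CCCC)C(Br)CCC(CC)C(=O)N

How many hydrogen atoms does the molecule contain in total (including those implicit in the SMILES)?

23

Walk through each heavy atom and fill implicit hydrogens from standard valence (C 4, N 3, O 2, S 2, halogen 1):
  atom 1: I (halogen, monovalent) → 0 H
  atom 2: C, bond orders sum to 3 (valence 4) → 1 H
  atom 3: C, bond orders sum to 2 (valence 4) → 2 H
  atom 4: C, bond orders sum to 2 (valence 4) → 2 H
  atom 5: C, bond orders sum to 2 (valence 4) → 2 H
  atom 6: C, bond orders sum to 1 (valence 4) → 3 H
  atom 7: C, bond orders sum to 3 (valence 4) → 1 H
  atom 8: Br (halogen, monovalent) → 0 H
  atom 9: C, bond orders sum to 2 (valence 4) → 2 H
  atom 10: C, bond orders sum to 2 (valence 4) → 2 H
  atom 11: C, bond orders sum to 3 (valence 4) → 1 H
  atom 12: C, bond orders sum to 2 (valence 4) → 2 H
  atom 13: C, bond orders sum to 1 (valence 4) → 3 H
  atom 14: C, bond orders sum to 4 (valence 4) → 0 H
  atom 15: O, bond orders sum to 2 (valence 2) → 0 H
  atom 16: N, bond orders sum to 1 (valence 3) → 2 H
Total hydrogens: 23.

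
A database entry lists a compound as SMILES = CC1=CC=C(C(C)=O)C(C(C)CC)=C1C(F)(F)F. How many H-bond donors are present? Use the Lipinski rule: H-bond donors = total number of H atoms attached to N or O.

Donors: find every N or O and count the H atoms it carries.
  atom 8 (O): bond orders sum to 2 → 0 H
Lipinski HBD = 0.

0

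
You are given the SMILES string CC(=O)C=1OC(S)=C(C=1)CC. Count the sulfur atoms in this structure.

1

Scan the SMILES for S atoms (remember two-letter symbols like Cl and Br are single atoms).
Sulfur count: 1.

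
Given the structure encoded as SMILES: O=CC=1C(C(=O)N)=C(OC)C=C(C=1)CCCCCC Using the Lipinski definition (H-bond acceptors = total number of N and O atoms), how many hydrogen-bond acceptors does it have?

N atoms: 1; O atoms: 3.
Lipinski HBA = 1 + 3 = 4.

4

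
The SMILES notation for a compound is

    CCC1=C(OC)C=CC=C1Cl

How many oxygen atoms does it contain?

1

Scan the SMILES for O atoms (remember two-letter symbols like Cl and Br are single atoms).
Oxygen count: 1.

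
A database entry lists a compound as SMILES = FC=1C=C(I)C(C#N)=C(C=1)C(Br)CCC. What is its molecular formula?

C11H10BrFIN

Walk through each heavy atom and fill implicit hydrogens from standard valence (C 4, N 3, O 2, S 2, halogen 1):
  atom 1: F (halogen, monovalent) → 0 H
  atom 2: C, bond orders sum to 4 (valence 4) → 0 H
  atom 3: C, bond orders sum to 3 (valence 4) → 1 H
  atom 4: C, bond orders sum to 4 (valence 4) → 0 H
  atom 5: I (halogen, monovalent) → 0 H
  atom 6: C, bond orders sum to 4 (valence 4) → 0 H
  atom 7: C, bond orders sum to 4 (valence 4) → 0 H
  atom 8: N, bond orders sum to 3 (valence 3) → 0 H
  atom 9: C, bond orders sum to 4 (valence 4) → 0 H
  atom 10: C, bond orders sum to 3 (valence 4) → 1 H
  atom 11: C, bond orders sum to 3 (valence 4) → 1 H
  atom 12: Br (halogen, monovalent) → 0 H
  atom 13: C, bond orders sum to 2 (valence 4) → 2 H
  atom 14: C, bond orders sum to 2 (valence 4) → 2 H
  atom 15: C, bond orders sum to 1 (valence 4) → 3 H
Totals → C:11, H:10, Br:1, F:1, I:1, N:1.
In Hill order: C11H10BrFIN.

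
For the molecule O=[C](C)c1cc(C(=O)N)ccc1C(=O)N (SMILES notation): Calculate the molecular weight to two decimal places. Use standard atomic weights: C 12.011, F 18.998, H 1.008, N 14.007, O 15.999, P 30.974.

First, the molecular formula is C10H10N2O3 (counting implicit H from valence).
  C: 10 × 12.011 = 120.110
  H: 10 × 1.008 = 10.080
  N: 2 × 14.007 = 28.014
  O: 3 × 15.999 = 47.997
Sum: 10×12.011 + 10×1.008 + 2×14.007 + 3×15.999 = 206.201 → 206.20 g/mol.

206.20 g/mol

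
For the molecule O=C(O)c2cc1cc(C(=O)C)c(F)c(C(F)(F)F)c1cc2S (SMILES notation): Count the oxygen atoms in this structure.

3

Scan the SMILES for O atoms (remember two-letter symbols like Cl and Br are single atoms).
Oxygen count: 3.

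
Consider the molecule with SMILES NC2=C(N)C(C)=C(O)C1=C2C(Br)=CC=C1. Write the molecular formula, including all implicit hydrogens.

C11H11BrN2O

Walk through each heavy atom and fill implicit hydrogens from standard valence (C 4, N 3, O 2, S 2, halogen 1):
  atom 1: N, bond orders sum to 1 (valence 3) → 2 H
  atom 2: C, bond orders sum to 4 (valence 4) → 0 H
  atom 3: C, bond orders sum to 4 (valence 4) → 0 H
  atom 4: N, bond orders sum to 1 (valence 3) → 2 H
  atom 5: C, bond orders sum to 4 (valence 4) → 0 H
  atom 6: C, bond orders sum to 1 (valence 4) → 3 H
  atom 7: C, bond orders sum to 4 (valence 4) → 0 H
  atom 8: O, bond orders sum to 1 (valence 2) → 1 H
  atom 9: C, bond orders sum to 4 (valence 4) → 0 H
  atom 10: C, bond orders sum to 4 (valence 4) → 0 H
  atom 11: C, bond orders sum to 4 (valence 4) → 0 H
  atom 12: Br (halogen, monovalent) → 0 H
  atom 13: C, bond orders sum to 3 (valence 4) → 1 H
  atom 14: C, bond orders sum to 3 (valence 4) → 1 H
  atom 15: C, bond orders sum to 3 (valence 4) → 1 H
Totals → C:11, H:11, Br:1, N:2, O:1.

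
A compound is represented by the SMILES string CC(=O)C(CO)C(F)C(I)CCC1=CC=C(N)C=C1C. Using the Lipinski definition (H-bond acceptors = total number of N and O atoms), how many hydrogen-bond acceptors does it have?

3

N atoms: 1; O atoms: 2.
Lipinski HBA = 1 + 2 = 3.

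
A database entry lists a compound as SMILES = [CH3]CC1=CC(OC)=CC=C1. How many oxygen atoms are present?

1

Scan the SMILES for O atoms (remember two-letter symbols like Cl and Br are single atoms).
Oxygen count: 1.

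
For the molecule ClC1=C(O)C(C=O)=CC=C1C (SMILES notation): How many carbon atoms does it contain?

Count every carbon token in the SMILES (each C, including those in ring-closure positions and inside branches).
Carbon count: 8.

8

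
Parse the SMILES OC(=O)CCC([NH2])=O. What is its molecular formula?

Walk through each heavy atom and fill implicit hydrogens from standard valence (C 4, N 3, O 2, S 2, halogen 1):
  atom 1: O, bond orders sum to 1 (valence 2) → 1 H
  atom 2: C, bond orders sum to 4 (valence 4) → 0 H
  atom 3: O, bond orders sum to 2 (valence 2) → 0 H
  atom 4: C, bond orders sum to 2 (valence 4) → 2 H
  atom 5: C, bond orders sum to 2 (valence 4) → 2 H
  atom 6: C, bond orders sum to 4 (valence 4) → 0 H
  atom 7: N with explicit H count 2
  atom 8: O, bond orders sum to 2 (valence 2) → 0 H
Totals → C:4, H:7, N:1, O:3.

C4H7NO3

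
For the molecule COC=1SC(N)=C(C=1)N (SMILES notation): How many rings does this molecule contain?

1

In SMILES, each pair of matching ring-closure digits denotes one ring-closing bond; the number of such bonds equals the number of independent rings.
Ring-closure bonds here: 1.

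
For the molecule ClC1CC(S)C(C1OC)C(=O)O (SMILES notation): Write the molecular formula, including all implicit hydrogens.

Walk through each heavy atom and fill implicit hydrogens from standard valence (C 4, N 3, O 2, S 2, halogen 1):
  atom 1: Cl (halogen, monovalent) → 0 H
  atom 2: C, bond orders sum to 3 (valence 4) → 1 H
  atom 3: C, bond orders sum to 2 (valence 4) → 2 H
  atom 4: C, bond orders sum to 3 (valence 4) → 1 H
  atom 5: S, bond orders sum to 1 (valence 2) → 1 H
  atom 6: C, bond orders sum to 3 (valence 4) → 1 H
  atom 7: C, bond orders sum to 3 (valence 4) → 1 H
  atom 8: O, bond orders sum to 2 (valence 2) → 0 H
  atom 9: C, bond orders sum to 1 (valence 4) → 3 H
  atom 10: C, bond orders sum to 4 (valence 4) → 0 H
  atom 11: O, bond orders sum to 2 (valence 2) → 0 H
  atom 12: O, bond orders sum to 1 (valence 2) → 1 H
Totals → C:7, H:11, Cl:1, O:3, S:1.
In Hill order: C7H11ClO3S.

C7H11ClO3S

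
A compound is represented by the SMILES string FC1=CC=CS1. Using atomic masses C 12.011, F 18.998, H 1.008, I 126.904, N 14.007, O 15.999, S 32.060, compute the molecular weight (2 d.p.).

102.13 g/mol

First, the molecular formula is C4H3FS (counting implicit H from valence).
  C: 4 × 12.011 = 48.044
  F: 1 × 18.998 = 18.998
  H: 3 × 1.008 = 3.024
  S: 1 × 32.060 = 32.060
Sum: 4×12.011 + 1×18.998 + 3×1.008 + 1×32.060 = 102.126 → 102.13 g/mol.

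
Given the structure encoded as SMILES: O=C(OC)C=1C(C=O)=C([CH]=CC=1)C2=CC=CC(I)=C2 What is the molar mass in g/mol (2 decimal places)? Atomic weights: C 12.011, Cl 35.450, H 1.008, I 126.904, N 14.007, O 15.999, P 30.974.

366.15 g/mol

First, the molecular formula is C15H11IO3 (counting implicit H from valence).
  C: 15 × 12.011 = 180.165
  H: 11 × 1.008 = 11.088
  I: 1 × 126.904 = 126.904
  O: 3 × 15.999 = 47.997
Sum: 15×12.011 + 11×1.008 + 1×126.904 + 3×15.999 = 366.154 → 366.15 g/mol.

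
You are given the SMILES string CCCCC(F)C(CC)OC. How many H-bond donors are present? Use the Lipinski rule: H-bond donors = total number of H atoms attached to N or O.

0

Donors: find every N or O and count the H atoms it carries.
  atom 10 (O): bond orders sum to 2 → 0 H
Lipinski HBD = 0.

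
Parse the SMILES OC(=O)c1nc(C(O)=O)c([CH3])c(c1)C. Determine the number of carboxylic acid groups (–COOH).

2

The carboxylic acid motif appears at heavy-atom positions 2, 7 in the SMILES.
Carboxylic acid count: 2.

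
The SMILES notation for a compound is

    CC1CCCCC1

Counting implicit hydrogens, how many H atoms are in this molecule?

Walk through each heavy atom and fill implicit hydrogens from standard valence (C 4, N 3, O 2, S 2, halogen 1):
  atom 1: C, bond orders sum to 1 (valence 4) → 3 H
  atom 2: C, bond orders sum to 3 (valence 4) → 1 H
  atom 3: C, bond orders sum to 2 (valence 4) → 2 H
  atom 4: C, bond orders sum to 2 (valence 4) → 2 H
  atom 5: C, bond orders sum to 2 (valence 4) → 2 H
  atom 6: C, bond orders sum to 2 (valence 4) → 2 H
  atom 7: C, bond orders sum to 2 (valence 4) → 2 H
Total hydrogens: 14.

14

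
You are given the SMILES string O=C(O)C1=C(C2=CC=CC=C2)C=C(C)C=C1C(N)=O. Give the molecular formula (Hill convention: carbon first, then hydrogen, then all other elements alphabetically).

C15H13NO3

Walk through each heavy atom and fill implicit hydrogens from standard valence (C 4, N 3, O 2, S 2, halogen 1):
  atom 1: O, bond orders sum to 2 (valence 2) → 0 H
  atom 2: C, bond orders sum to 4 (valence 4) → 0 H
  atom 3: O, bond orders sum to 1 (valence 2) → 1 H
  atom 4: C, bond orders sum to 4 (valence 4) → 0 H
  atom 5: C, bond orders sum to 4 (valence 4) → 0 H
  atom 6: C, bond orders sum to 4 (valence 4) → 0 H
  atom 7: C, bond orders sum to 3 (valence 4) → 1 H
  atom 8: C, bond orders sum to 3 (valence 4) → 1 H
  atom 9: C, bond orders sum to 3 (valence 4) → 1 H
  atom 10: C, bond orders sum to 3 (valence 4) → 1 H
  atom 11: C, bond orders sum to 3 (valence 4) → 1 H
  atom 12: C, bond orders sum to 3 (valence 4) → 1 H
  atom 13: C, bond orders sum to 4 (valence 4) → 0 H
  atom 14: C, bond orders sum to 1 (valence 4) → 3 H
  atom 15: C, bond orders sum to 3 (valence 4) → 1 H
  atom 16: C, bond orders sum to 4 (valence 4) → 0 H
  atom 17: C, bond orders sum to 4 (valence 4) → 0 H
  atom 18: N, bond orders sum to 1 (valence 3) → 2 H
  atom 19: O, bond orders sum to 2 (valence 2) → 0 H
Totals → C:15, H:13, N:1, O:3.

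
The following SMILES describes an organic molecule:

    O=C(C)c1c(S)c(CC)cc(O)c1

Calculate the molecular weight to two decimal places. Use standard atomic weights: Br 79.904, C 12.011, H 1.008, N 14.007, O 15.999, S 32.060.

196.26 g/mol

First, the molecular formula is C10H12O2S (counting implicit H from valence).
  C: 10 × 12.011 = 120.110
  H: 12 × 1.008 = 12.096
  O: 2 × 15.999 = 31.998
  S: 1 × 32.060 = 32.060
Sum: 10×12.011 + 12×1.008 + 2×15.999 + 1×32.060 = 196.264 → 196.26 g/mol.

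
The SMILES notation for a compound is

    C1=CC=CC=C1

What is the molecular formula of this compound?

C6H6

Walk through each heavy atom and fill implicit hydrogens from standard valence (C 4, N 3, O 2, S 2, halogen 1):
  atom 1: C, bond orders sum to 3 (valence 4) → 1 H
  atom 2: C, bond orders sum to 3 (valence 4) → 1 H
  atom 3: C, bond orders sum to 3 (valence 4) → 1 H
  atom 4: C, bond orders sum to 3 (valence 4) → 1 H
  atom 5: C, bond orders sum to 3 (valence 4) → 1 H
  atom 6: C, bond orders sum to 3 (valence 4) → 1 H
Totals → C:6, H:6.
In Hill order: C6H6.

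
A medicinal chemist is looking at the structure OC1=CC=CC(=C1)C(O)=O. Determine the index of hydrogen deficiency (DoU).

5

Molecular formula: C7H6O3.
DoU = (2C + 2 + N − H − X) / 2, where X is the halogen count and O/S are ignored.
    = (2·7 + 2 + 0 − 6 − 0) / 2 = 10 / 2 = 5.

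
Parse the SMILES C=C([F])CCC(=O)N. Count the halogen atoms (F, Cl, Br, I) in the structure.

Halogen atoms appear at heavy-atom position 3 (1×F).
Other groups present: 1 alkene, 1 amide.
Halogen count: 1.

1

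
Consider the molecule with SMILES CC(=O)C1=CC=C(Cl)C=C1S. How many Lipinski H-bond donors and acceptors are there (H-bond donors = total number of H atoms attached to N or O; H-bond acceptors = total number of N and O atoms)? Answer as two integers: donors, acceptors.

0, 1

Donors: find every N or O and count the H atoms it carries.
  atom 3 (O): bond orders sum to 2 → 0 H
Lipinski HBD = 0.
Acceptors: N atoms = 0, O atoms = 1 → HBA = 1.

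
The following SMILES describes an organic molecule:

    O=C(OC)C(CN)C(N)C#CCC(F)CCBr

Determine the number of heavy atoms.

17

Every atom symbol written in the SMILES (organic subset) is one heavy atom; implicit H are not written.
Heavy atoms by element → Br:1, C:11, F:1, N:2, O:2.
Total: 17.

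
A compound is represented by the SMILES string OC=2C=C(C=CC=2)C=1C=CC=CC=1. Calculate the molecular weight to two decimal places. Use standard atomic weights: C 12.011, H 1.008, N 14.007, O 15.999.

First, the molecular formula is C12H10O (counting implicit H from valence).
  C: 12 × 12.011 = 144.132
  H: 10 × 1.008 = 10.080
  O: 1 × 15.999 = 15.999
Sum: 12×12.011 + 10×1.008 + 1×15.999 = 170.211 → 170.21 g/mol.

170.21 g/mol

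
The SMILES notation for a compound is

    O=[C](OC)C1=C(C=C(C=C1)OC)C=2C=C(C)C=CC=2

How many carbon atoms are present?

16

Count every carbon token in the SMILES (each C, including those in ring-closure positions and inside branches).
Carbon count: 16.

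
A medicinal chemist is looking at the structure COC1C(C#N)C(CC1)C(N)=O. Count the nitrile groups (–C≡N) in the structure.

The nitrile motif appears at heavy-atom position 5 in the SMILES.
Other groups present: 1 amide, 1 ether.
Nitrile count: 1.

1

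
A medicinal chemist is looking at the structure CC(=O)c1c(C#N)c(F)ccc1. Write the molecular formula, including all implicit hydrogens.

Walk through each heavy atom and fill implicit hydrogens from standard valence (C 4, N 3, O 2, S 2, halogen 1); for lowercase aromatic atoms, an aromatic c carries 1 H when it has two neighbours and 0 H with three, and aromatic n carries 0 H:
  atom 1: C, bond orders sum to 1 (valence 4) → 3 H
  atom 2: C, bond orders sum to 4 (valence 4) → 0 H
  atom 3: O, bond orders sum to 2 (valence 2) → 0 H
  atom 4: aromatic c, 3 neighbours → 0 H
  atom 5: aromatic c, 3 neighbours → 0 H
  atom 6: C, bond orders sum to 4 (valence 4) → 0 H
  atom 7: N, bond orders sum to 3 (valence 3) → 0 H
  atom 8: aromatic c, 3 neighbours → 0 H
  atom 9: F (halogen, monovalent) → 0 H
  atom 10: aromatic c, 2 neighbours → 1 H
  atom 11: aromatic c, 2 neighbours → 1 H
  atom 12: aromatic c, 2 neighbours → 1 H
Totals → C:9, H:6, F:1, N:1, O:1.

C9H6FNO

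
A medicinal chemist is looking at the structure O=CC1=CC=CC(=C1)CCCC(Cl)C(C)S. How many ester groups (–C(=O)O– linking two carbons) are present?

Scan the SMILES for the ester motif — none present.
Groups that are present: 1 aldehyde, 1 thiol.

0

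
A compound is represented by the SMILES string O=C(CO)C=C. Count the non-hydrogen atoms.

6

Every atom symbol written in the SMILES (organic subset) is one heavy atom; implicit H are not written.
Heavy atoms by element → C:4, O:2.
Total: 6.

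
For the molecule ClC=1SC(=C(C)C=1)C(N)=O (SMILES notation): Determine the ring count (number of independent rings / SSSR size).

1

In SMILES, each pair of matching ring-closure digits denotes one ring-closing bond; the number of such bonds equals the number of independent rings.
Ring-closure bonds here: 1.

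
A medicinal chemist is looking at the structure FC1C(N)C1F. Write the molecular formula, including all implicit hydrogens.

Walk through each heavy atom and fill implicit hydrogens from standard valence (C 4, N 3, O 2, S 2, halogen 1):
  atom 1: F (halogen, monovalent) → 0 H
  atom 2: C, bond orders sum to 3 (valence 4) → 1 H
  atom 3: C, bond orders sum to 3 (valence 4) → 1 H
  atom 4: N, bond orders sum to 1 (valence 3) → 2 H
  atom 5: C, bond orders sum to 3 (valence 4) → 1 H
  atom 6: F (halogen, monovalent) → 0 H
Totals → C:3, H:5, F:2, N:1.
In Hill order: C3H5F2N.

C3H5F2N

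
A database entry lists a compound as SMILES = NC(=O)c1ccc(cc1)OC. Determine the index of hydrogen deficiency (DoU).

Molecular formula: C8H9NO2.
DoU = (2C + 2 + N − H − X) / 2, where X is the halogen count and O/S are ignored.
    = (2·8 + 2 + 1 − 9 − 0) / 2 = 10 / 2 = 5.

5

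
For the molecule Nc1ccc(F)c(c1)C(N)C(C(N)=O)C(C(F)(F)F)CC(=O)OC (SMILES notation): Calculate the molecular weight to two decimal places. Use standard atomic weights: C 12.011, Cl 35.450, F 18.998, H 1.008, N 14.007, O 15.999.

351.30 g/mol

First, the molecular formula is C14H17F4N3O3 (counting implicit H from valence).
  C: 14 × 12.011 = 168.154
  F: 4 × 18.998 = 75.992
  H: 17 × 1.008 = 17.136
  N: 3 × 14.007 = 42.021
  O: 3 × 15.999 = 47.997
Sum: 14×12.011 + 4×18.998 + 17×1.008 + 3×14.007 + 3×15.999 = 351.300 → 351.30 g/mol.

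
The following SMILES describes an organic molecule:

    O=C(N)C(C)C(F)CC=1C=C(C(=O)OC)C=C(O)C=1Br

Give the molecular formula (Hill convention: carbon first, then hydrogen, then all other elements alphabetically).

C13H15BrFNO4

Walk through each heavy atom and fill implicit hydrogens from standard valence (C 4, N 3, O 2, S 2, halogen 1):
  atom 1: O, bond orders sum to 2 (valence 2) → 0 H
  atom 2: C, bond orders sum to 4 (valence 4) → 0 H
  atom 3: N, bond orders sum to 1 (valence 3) → 2 H
  atom 4: C, bond orders sum to 3 (valence 4) → 1 H
  atom 5: C, bond orders sum to 1 (valence 4) → 3 H
  atom 6: C, bond orders sum to 3 (valence 4) → 1 H
  atom 7: F (halogen, monovalent) → 0 H
  atom 8: C, bond orders sum to 2 (valence 4) → 2 H
  atom 9: C, bond orders sum to 4 (valence 4) → 0 H
  atom 10: C, bond orders sum to 3 (valence 4) → 1 H
  atom 11: C, bond orders sum to 4 (valence 4) → 0 H
  atom 12: C, bond orders sum to 4 (valence 4) → 0 H
  atom 13: O, bond orders sum to 2 (valence 2) → 0 H
  atom 14: O, bond orders sum to 2 (valence 2) → 0 H
  atom 15: C, bond orders sum to 1 (valence 4) → 3 H
  atom 16: C, bond orders sum to 3 (valence 4) → 1 H
  atom 17: C, bond orders sum to 4 (valence 4) → 0 H
  atom 18: O, bond orders sum to 1 (valence 2) → 1 H
  atom 19: C, bond orders sum to 4 (valence 4) → 0 H
  atom 20: Br (halogen, monovalent) → 0 H
Totals → C:13, H:15, Br:1, F:1, N:1, O:4.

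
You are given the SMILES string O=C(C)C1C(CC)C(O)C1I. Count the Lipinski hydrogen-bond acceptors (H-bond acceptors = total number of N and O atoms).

2

N atoms: 0; O atoms: 2.
Lipinski HBA = 0 + 2 = 2.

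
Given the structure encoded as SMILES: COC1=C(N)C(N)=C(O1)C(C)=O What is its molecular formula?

C7H10N2O3

Walk through each heavy atom and fill implicit hydrogens from standard valence (C 4, N 3, O 2, S 2, halogen 1):
  atom 1: C, bond orders sum to 1 (valence 4) → 3 H
  atom 2: O, bond orders sum to 2 (valence 2) → 0 H
  atom 3: C, bond orders sum to 4 (valence 4) → 0 H
  atom 4: C, bond orders sum to 4 (valence 4) → 0 H
  atom 5: N, bond orders sum to 1 (valence 3) → 2 H
  atom 6: C, bond orders sum to 4 (valence 4) → 0 H
  atom 7: N, bond orders sum to 1 (valence 3) → 2 H
  atom 8: C, bond orders sum to 4 (valence 4) → 0 H
  atom 9: O, bond orders sum to 2 (valence 2) → 0 H
  atom 10: C, bond orders sum to 4 (valence 4) → 0 H
  atom 11: C, bond orders sum to 1 (valence 4) → 3 H
  atom 12: O, bond orders sum to 2 (valence 2) → 0 H
Totals → C:7, H:10, N:2, O:3.
In Hill order: C7H10N2O3.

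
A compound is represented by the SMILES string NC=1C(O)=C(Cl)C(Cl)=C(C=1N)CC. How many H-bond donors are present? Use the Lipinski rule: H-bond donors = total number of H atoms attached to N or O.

Donors: find every N or O and count the H atoms it carries.
  atom 1 (N): bond orders sum to 1 → 2 H
  atom 4 (O): bond orders sum to 1 → 1 H
  atom 11 (N): bond orders sum to 1 → 2 H
Lipinski HBD = 5.

5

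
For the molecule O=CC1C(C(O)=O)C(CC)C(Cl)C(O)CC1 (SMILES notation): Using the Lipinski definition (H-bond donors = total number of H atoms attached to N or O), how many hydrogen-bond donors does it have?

2

Donors: find every N or O and count the H atoms it carries.
  atom 1 (O): bond orders sum to 2 → 0 H
  atom 6 (O): bond orders sum to 1 → 1 H
  atom 7 (O): bond orders sum to 2 → 0 H
  atom 14 (O): bond orders sum to 1 → 1 H
Lipinski HBD = 2.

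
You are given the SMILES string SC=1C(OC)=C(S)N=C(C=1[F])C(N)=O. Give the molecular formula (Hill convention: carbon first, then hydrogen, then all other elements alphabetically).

Walk through each heavy atom and fill implicit hydrogens from standard valence (C 4, N 3, O 2, S 2, halogen 1):
  atom 1: S, bond orders sum to 1 (valence 2) → 1 H
  atom 2: C, bond orders sum to 4 (valence 4) → 0 H
  atom 3: C, bond orders sum to 4 (valence 4) → 0 H
  atom 4: O, bond orders sum to 2 (valence 2) → 0 H
  atom 5: C, bond orders sum to 1 (valence 4) → 3 H
  atom 6: C, bond orders sum to 4 (valence 4) → 0 H
  atom 7: S, bond orders sum to 1 (valence 2) → 1 H
  atom 8: N, bond orders sum to 3 (valence 3) → 0 H
  atom 9: C, bond orders sum to 4 (valence 4) → 0 H
  atom 10: C, bond orders sum to 4 (valence 4) → 0 H
  atom 11: F with explicit H count 0
  atom 12: C, bond orders sum to 4 (valence 4) → 0 H
  atom 13: N, bond orders sum to 1 (valence 3) → 2 H
  atom 14: O, bond orders sum to 2 (valence 2) → 0 H
Totals → C:7, H:7, F:1, N:2, O:2, S:2.

C7H7FN2O2S2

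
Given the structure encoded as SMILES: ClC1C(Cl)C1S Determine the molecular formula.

Walk through each heavy atom and fill implicit hydrogens from standard valence (C 4, N 3, O 2, S 2, halogen 1):
  atom 1: Cl (halogen, monovalent) → 0 H
  atom 2: C, bond orders sum to 3 (valence 4) → 1 H
  atom 3: C, bond orders sum to 3 (valence 4) → 1 H
  atom 4: Cl (halogen, monovalent) → 0 H
  atom 5: C, bond orders sum to 3 (valence 4) → 1 H
  atom 6: S, bond orders sum to 1 (valence 2) → 1 H
Totals → C:3, H:4, Cl:2, S:1.

C3H4Cl2S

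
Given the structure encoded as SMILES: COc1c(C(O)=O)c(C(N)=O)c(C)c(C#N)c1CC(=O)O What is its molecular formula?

C13H12N2O6

Walk through each heavy atom and fill implicit hydrogens from standard valence (C 4, N 3, O 2, S 2, halogen 1); for lowercase aromatic atoms, an aromatic c carries 1 H when it has two neighbours and 0 H with three, and aromatic n carries 0 H:
  atom 1: C, bond orders sum to 1 (valence 4) → 3 H
  atom 2: O, bond orders sum to 2 (valence 2) → 0 H
  atom 3: aromatic c, 3 neighbours → 0 H
  atom 4: aromatic c, 3 neighbours → 0 H
  atom 5: C, bond orders sum to 4 (valence 4) → 0 H
  atom 6: O, bond orders sum to 1 (valence 2) → 1 H
  atom 7: O, bond orders sum to 2 (valence 2) → 0 H
  atom 8: aromatic c, 3 neighbours → 0 H
  atom 9: C, bond orders sum to 4 (valence 4) → 0 H
  atom 10: N, bond orders sum to 1 (valence 3) → 2 H
  atom 11: O, bond orders sum to 2 (valence 2) → 0 H
  atom 12: aromatic c, 3 neighbours → 0 H
  atom 13: C, bond orders sum to 1 (valence 4) → 3 H
  atom 14: aromatic c, 3 neighbours → 0 H
  atom 15: C, bond orders sum to 4 (valence 4) → 0 H
  atom 16: N, bond orders sum to 3 (valence 3) → 0 H
  atom 17: aromatic c, 3 neighbours → 0 H
  atom 18: C, bond orders sum to 2 (valence 4) → 2 H
  atom 19: C, bond orders sum to 4 (valence 4) → 0 H
  atom 20: O, bond orders sum to 2 (valence 2) → 0 H
  atom 21: O, bond orders sum to 1 (valence 2) → 1 H
Totals → C:13, H:12, N:2, O:6.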